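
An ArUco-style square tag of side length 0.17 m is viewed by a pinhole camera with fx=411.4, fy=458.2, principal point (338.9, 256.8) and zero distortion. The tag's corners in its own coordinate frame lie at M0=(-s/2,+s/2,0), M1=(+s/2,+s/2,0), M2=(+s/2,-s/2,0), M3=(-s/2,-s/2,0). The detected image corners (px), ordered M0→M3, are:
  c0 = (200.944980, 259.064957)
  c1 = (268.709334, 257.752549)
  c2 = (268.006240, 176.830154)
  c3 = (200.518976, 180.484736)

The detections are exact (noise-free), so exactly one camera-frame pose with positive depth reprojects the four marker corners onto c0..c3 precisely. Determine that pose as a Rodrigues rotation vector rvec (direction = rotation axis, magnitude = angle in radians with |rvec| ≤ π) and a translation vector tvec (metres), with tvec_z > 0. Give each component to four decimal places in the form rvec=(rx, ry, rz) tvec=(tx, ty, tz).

rvec=(-0.0209, 0.1701, -0.0153) tvec=(-0.2484, -0.0815, 0.9748)

Intrinsics K: fx=411.4, fy=458.2, cx=338.9, cy=256.8
Marker side s = 0.17 m; corners in marker frame (Z=0):
  M0 = (-0.0850, +0.0850, 0)
  M1 = (+0.0850, +0.0850, 0)
  M2 = (+0.0850, -0.0850, 0)
  M3 = (-0.0850, -0.0850, 0)
Detected image corners:
  c0 = (200.944980, 259.064957) px
  c1 = (268.709334, 257.752549) px
  c2 = (268.006240, 176.830154) px
  c3 = (200.518976, 180.484736) px
Planar DLT: solve 8×8 A·h = b for H (H[2,2]=1):
  H  [+357.11288 -2.00458 +234.04579]
  H  [-52.52907 +464.07306 +218.47462]
  H  [-0.17346 -0.02265 +1.00000]
B = K⁻¹H; ‖b₁‖=1.025857, ‖b₂‖=1.025857; λ = 2/(‖b₁‖+‖b₂‖) = 0.974795, sign → tz>0 ⇒ λ=+0.974795
r₁ = λ·B[:,0] = (+0.98545,-0.01699,-0.16909); r₂ = λ·B[:,1] = (+0.01344,+0.99967,-0.02208)
r₃ = r₁×r₂ = (+0.16941,+0.01949,+0.98535); SVD([r₁ r₂ r₃]) → R = UVᵀ:
  R  [+0.98545 +0.01344 +0.16941]
  R  [-0.01699 +0.99967 +0.01949]
  R  [-0.16909 -0.02208 +0.98535]
t = (-0.24845, -0.08154, +0.97479) m
tr R = 2.970474; θ = arccos((tr R − 1)/2) = 0.172045 rad = 9.857°
axis k = ((R−Rᵀ)₃₂, (R−Rᵀ)₁₃, (R−Rᵀ)₂₁) / (2 sinθ) = (-0.121417, +0.988615, -0.088868)
rvec = θ·k = (-0.020889, +0.170086, -0.015289)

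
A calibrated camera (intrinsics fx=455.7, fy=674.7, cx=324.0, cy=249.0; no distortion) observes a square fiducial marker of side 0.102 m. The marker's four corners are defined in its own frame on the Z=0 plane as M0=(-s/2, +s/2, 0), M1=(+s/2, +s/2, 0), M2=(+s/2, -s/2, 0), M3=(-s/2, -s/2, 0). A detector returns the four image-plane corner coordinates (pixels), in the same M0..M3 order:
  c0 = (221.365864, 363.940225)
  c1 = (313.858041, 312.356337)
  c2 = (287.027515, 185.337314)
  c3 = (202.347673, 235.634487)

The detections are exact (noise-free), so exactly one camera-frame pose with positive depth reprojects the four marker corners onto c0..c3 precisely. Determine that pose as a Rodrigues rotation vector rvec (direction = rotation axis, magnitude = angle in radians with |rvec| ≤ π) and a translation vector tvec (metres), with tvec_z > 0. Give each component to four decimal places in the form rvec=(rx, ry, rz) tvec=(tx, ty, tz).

Intrinsics K: fx=455.7, fy=674.7, cx=324.0, cy=249.0
Marker side s = 0.102 m; corners in marker frame (Z=0):
  M0 = (-0.0510, +0.0510, 0)
  M1 = (+0.0510, +0.0510, 0)
  M2 = (+0.0510, -0.0510, 0)
  M3 = (-0.0510, -0.0510, 0)
Detected image corners:
  c0 = (221.365864, 363.940225) px
  c1 = (313.858041, 312.356337) px
  c2 = (287.027515, 185.337314) px
  c3 = (202.347673, 235.634487) px
Planar DLT: solve 8×8 A·h = b for H (H[2,2]=1):
  H  [+809.75672 +17.63686 +255.17404]
  H  [-560.36902 +1030.32940 +271.98032]
  H  [-0.22314 -0.80686 +1.00000]
B = K⁻¹H; ‖b₁‖=2.087139, ‖b₂‖=2.087139; λ = 2/(‖b₁‖+‖b₂‖) = 0.479125, sign → tz>0 ⇒ λ=+0.479125
r₁ = λ·B[:,0] = (+0.92740,-0.35848,-0.10691); r₂ = λ·B[:,1] = (+0.29340,+0.87434,-0.38658)
r₃ = r₁×r₂ = (+0.23206,+0.32715,+0.91604); SVD([r₁ r₂ r₃]) → R = UVᵀ:
  R  [+0.92740 +0.29340 +0.23206]
  R  [-0.35848 +0.87434 +0.32715]
  R  [-0.10691 -0.38658 +0.91604]
t = (-0.07236, +0.01632, +0.47912) m
tr R = 2.717770; θ = arccos((tr R − 1)/2) = 0.537708 rad = 30.808°
axis k = ((R−Rᵀ)₃₂, (R−Rᵀ)₁₃, (R−Rᵀ)₂₁) / (2 sinθ) = (-0.696775, +0.330919, -0.636393)
rvec = θ·k = (-0.374662, +0.177938, -0.342194)

rvec=(-0.3747, 0.1779, -0.3422) tvec=(-0.0724, 0.0163, 0.4791)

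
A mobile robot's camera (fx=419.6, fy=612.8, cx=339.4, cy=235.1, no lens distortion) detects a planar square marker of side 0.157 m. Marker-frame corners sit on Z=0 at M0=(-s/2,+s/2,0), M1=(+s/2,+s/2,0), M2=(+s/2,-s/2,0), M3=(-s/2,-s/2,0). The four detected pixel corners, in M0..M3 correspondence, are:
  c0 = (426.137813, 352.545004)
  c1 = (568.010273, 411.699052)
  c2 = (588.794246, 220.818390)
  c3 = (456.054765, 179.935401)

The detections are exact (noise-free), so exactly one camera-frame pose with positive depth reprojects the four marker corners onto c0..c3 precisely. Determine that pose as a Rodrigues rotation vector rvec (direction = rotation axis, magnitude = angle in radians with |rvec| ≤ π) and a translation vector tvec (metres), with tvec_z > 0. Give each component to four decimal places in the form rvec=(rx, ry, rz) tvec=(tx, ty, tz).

rvec=(-0.2976, 0.2163, 0.2764) tvec=(0.2004, 0.0420, 0.5000)

Intrinsics K: fx=419.6, fy=612.8, cx=339.4, cy=235.1
Marker side s = 0.157 m; corners in marker frame (Z=0):
  M0 = (-0.0785, +0.0785, 0)
  M1 = (+0.0785, +0.0785, 0)
  M2 = (+0.0785, -0.0785, 0)
  M3 = (-0.0785, -0.0785, 0)
Detected image corners:
  c0 = (426.137813, 352.545004) px
  c1 = (568.010273, 411.699052) px
  c2 = (588.794246, 220.818390) px
  c3 = (456.054765, 179.935401) px
Planar DLT: solve 8×8 A·h = b for H (H[2,2]=1):
  H  [+619.32214 -425.47582 +507.57636]
  H  [+171.07405 +1005.14281 +286.59235]
  H  [-0.49840 -0.51568 +1.00000]
B = K⁻¹H; ‖b₁‖=2.000192, ‖b₂‖=2.000192; λ = 2/(‖b₁‖+‖b₂‖) = 0.499952, sign → tz>0 ⇒ λ=+0.499952
r₁ = λ·B[:,0] = (+0.93947,+0.23517,-0.24918); r₂ = λ·B[:,1] = (-0.29841,+0.91896,-0.25782)
r₃ = r₁×r₂ = (+0.16835,+0.31657,+0.93351); SVD([r₁ r₂ r₃]) → R = UVᵀ:
  R  [+0.93947 -0.29841 +0.16835]
  R  [+0.23517 +0.91896 +0.31657]
  R  [-0.24918 -0.25782 +0.93351]
t = (+0.20038, +0.04201, +0.49995) m
tr R = 2.791937; θ = arccos((tr R − 1)/2) = 0.460189 rad = 26.367°
axis k = ((R−Rᵀ)₃₂, (R−Rᵀ)₁₃, (R−Rᵀ)₂₁) / (2 sinθ) = (-0.646662, +0.470068, +0.600720)
rvec = θ·k = (-0.297587, +0.216320, +0.276445)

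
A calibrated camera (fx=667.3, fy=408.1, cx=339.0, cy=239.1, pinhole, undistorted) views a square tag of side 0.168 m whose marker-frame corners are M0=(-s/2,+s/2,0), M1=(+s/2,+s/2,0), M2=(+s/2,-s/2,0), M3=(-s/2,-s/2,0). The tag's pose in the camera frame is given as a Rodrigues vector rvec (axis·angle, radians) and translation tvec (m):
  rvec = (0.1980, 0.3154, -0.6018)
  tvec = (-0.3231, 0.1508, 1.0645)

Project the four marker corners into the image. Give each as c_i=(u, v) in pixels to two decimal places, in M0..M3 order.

Intrinsics K: fx=667.3, fy=408.1, cx=339.0, cy=239.1
Marker side s = 0.168 m; corners in marker frame (Z=0):
  M0 = (-0.0840, +0.0840, 0)
  M1 = (+0.0840, +0.0840, 0)
  M2 = (+0.0840, -0.0840, 0)
  M3 = (-0.0840, -0.0840, 0)
rvec = (0.1980, 0.3154, -0.6018), |rvec| = θ = 0.70770 rad = 40.548°
Rodrigues: sinθ=0.65009, 1−cosθ=0.24014; R = I + sinθ·[k]× + (1−cosθ)·[k]×²:
    [+0.77865 +0.58275 +0.23259]
    [-0.52287 +0.80755 -0.27289]
    [-0.34686 +0.09087 +0.93351]
t = (-0.3231, 0.1508, 1.0645) m
M0: Pc = R·M0+t = (-0.33956, +0.26256, +1.10127); u = 667.3·(-0.33956)/1.10127 + 339.0 = 133.2505, v = 408.1·(+0.26256)/1.10127 + 239.1 = 336.3957
M1: Pc = R·M1+t = (-0.20874, +0.17471, +1.04300); u = 667.3·(-0.20874)/1.04300 + 339.0 = 205.4489, v = 408.1·(+0.17471)/1.04300 + 239.1 = 307.4614
M2: Pc = R·M2+t = (-0.30664, +0.03904, +1.02773); u = 667.3·(-0.30664)/1.02773 + 339.0 = 139.8976, v = 408.1·(+0.03904)/1.02773 + 239.1 = 254.6042
M3: Pc = R·M3+t = (-0.43746, +0.12689, +1.08600); u = 667.3·(-0.43746)/1.08600 + 339.0 = 70.2016, v = 408.1·(+0.12689)/1.08600 + 239.1 = 286.7815

c0=(133.25, 336.40) c1=(205.45, 307.46) c2=(139.90, 254.60) c3=(70.20, 286.78)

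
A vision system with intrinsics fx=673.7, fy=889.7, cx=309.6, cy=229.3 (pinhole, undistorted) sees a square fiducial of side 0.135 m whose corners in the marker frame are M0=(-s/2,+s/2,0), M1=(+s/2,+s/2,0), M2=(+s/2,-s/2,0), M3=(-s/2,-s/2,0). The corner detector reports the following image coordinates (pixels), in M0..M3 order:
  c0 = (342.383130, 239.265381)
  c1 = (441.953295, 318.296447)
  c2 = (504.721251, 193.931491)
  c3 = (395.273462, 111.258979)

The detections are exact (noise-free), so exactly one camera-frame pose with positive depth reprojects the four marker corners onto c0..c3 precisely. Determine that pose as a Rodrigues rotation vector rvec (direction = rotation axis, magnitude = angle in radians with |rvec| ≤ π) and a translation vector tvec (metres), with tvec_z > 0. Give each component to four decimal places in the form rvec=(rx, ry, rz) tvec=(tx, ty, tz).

rvec=(0.4324, 0.2562, 0.5002) tvec=(0.1236, -0.0098, 0.7589)

Intrinsics K: fx=673.7, fy=889.7, cx=309.6, cy=229.3
Marker side s = 0.135 m; corners in marker frame (Z=0):
  M0 = (-0.0675, +0.0675, 0)
  M1 = (+0.0675, +0.0675, 0)
  M2 = (+0.0675, -0.0675, 0)
  M3 = (-0.0675, -0.0675, 0)
Detected image corners:
  c0 = (342.383130, 239.265381) px
  c1 = (441.953295, 318.296447) px
  c2 = (504.721251, 193.931491) px
  c3 = (395.273462, 111.258979) px
Planar DLT: solve 8×8 A·h = b for H (H[2,2]=1):
  H  [+699.64998 -173.52561 +419.29211]
  H  [+560.96058 +1065.18124 +217.78809]
  H  [-0.17336 +0.60418 +1.00000]
B = K⁻¹H; ‖b₁‖=1.317675, ‖b₂‖=1.317675; λ = 2/(‖b₁‖+‖b₂‖) = 0.758912, sign → tz>0 ⇒ λ=+0.758912
r₁ = λ·B[:,0] = (+0.84861,+0.51241,-0.13156); r₂ = λ·B[:,1] = (-0.40619,+0.79042,+0.45852)
r₃ = r₁×r₂ = (+0.33894,-0.33566,+0.87889); SVD([r₁ r₂ r₃]) → R = UVᵀ:
  R  [+0.84861 -0.40619 +0.33894]
  R  [+0.51241 +0.79042 -0.33566]
  R  [-0.13156 +0.45852 +0.87889]
t = (+0.12357, -0.00982, +0.75891) m
tr R = 2.517921; θ = arccos((tr R − 1)/2) = 0.709081 rad = 40.627°
axis k = ((R−Rᵀ)₃₂, (R−Rᵀ)₁₃, (R−Rᵀ)₂₁) / (2 sinθ) = (+0.609844, +0.361295, +0.705377)
rvec = θ·k = (+0.432429, +0.256188, +0.500170)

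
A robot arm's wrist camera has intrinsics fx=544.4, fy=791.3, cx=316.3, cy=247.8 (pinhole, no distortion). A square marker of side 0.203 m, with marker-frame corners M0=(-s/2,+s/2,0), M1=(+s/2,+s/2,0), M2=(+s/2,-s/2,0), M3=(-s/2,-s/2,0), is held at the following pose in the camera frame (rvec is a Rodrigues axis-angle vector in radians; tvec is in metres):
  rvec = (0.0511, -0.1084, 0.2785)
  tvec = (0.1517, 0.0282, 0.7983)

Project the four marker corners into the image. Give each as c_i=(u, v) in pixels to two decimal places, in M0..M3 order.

c0=(334.61, 346.02) c1=(463.93, 396.85) c2=(503.21, 206.87) c3=(373.87, 149.97)

Intrinsics K: fx=544.4, fy=791.3, cx=316.3, cy=247.8
Marker side s = 0.203 m; corners in marker frame (Z=0):
  M0 = (-0.1015, +0.1015, 0)
  M1 = (+0.1015, +0.1015, 0)
  M2 = (+0.1015, -0.1015, 0)
  M3 = (-0.1015, -0.1015, 0)
rvec = (0.0511, -0.1084, 0.2785), |rvec| = θ = 0.30319 rad = 17.371°
Rodrigues: sinθ=0.29857, 1−cosθ=0.04561; R = I + sinθ·[k]× + (1−cosθ)·[k]×²:
    [+0.95568 -0.27700 -0.09969]
    [+0.27150 +0.96022 -0.06530]
    [+0.11381 +0.03534 +0.99287]
t = (0.1517, 0.0282, 0.7983) m
M0: Pc = R·M0+t = (+0.02658, +0.09810, +0.79034); u = 544.4·(+0.02658)/0.79034 + 316.3 = 334.6105, v = 791.3·(+0.09810)/0.79034 + 247.8 = 346.0243
M1: Pc = R·M1+t = (+0.22059, +0.15322, +0.81344); u = 544.4·(+0.22059)/0.81344 + 316.3 = 463.9291, v = 791.3·(+0.15322)/0.81344 + 247.8 = 396.8499
M2: Pc = R·M2+t = (+0.27682, -0.04170, +0.80626); u = 544.4·(+0.27682)/0.80626 + 316.3 = 503.2108, v = 791.3·(-0.04170)/0.80626 + 247.8 = 206.8695
M3: Pc = R·M3+t = (+0.08281, -0.09682, +0.78316); u = 544.4·(+0.08281)/0.78316 + 316.3 = 373.8664, v = 791.3·(-0.09682)/0.78316 + 247.8 = 149.9739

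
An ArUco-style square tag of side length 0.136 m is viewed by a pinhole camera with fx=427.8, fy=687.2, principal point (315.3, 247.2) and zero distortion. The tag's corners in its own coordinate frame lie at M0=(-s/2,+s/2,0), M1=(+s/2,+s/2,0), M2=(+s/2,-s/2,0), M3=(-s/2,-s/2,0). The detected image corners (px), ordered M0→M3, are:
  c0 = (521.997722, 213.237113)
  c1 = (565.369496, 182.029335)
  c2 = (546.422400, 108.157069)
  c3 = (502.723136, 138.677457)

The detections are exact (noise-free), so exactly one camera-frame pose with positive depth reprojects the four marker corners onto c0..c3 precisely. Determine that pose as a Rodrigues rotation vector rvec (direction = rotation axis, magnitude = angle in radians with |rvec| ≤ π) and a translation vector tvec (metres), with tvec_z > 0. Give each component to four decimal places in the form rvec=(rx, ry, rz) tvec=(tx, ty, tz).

Intrinsics K: fx=427.8, fy=687.2, cx=315.3, cy=247.2
Marker side s = 0.136 m; corners in marker frame (Z=0):
  M0 = (-0.0680, +0.0680, 0)
  M1 = (+0.0680, +0.0680, 0)
  M2 = (+0.0680, -0.0680, 0)
  M3 = (-0.0680, -0.0680, 0)
Detected image corners:
  c0 = (521.997722, 213.237113) px
  c1 = (565.369496, 182.029335) px
  c2 = (546.422400, 108.157069) px
  c3 = (502.723136, 138.677457) px
Planar DLT: solve 8×8 A·h = b for H (H[2,2]=1):
  H  [+361.26224 +151.99439 +534.25619]
  H  [-214.57842 +549.14246 +160.49863]
  H  [+0.07704 +0.02149 +1.00000]
B = K⁻¹H; ‖b₁‖=0.861369, ‖b₂‖=0.861369; λ = 2/(‖b₁‖+‖b₂‖) = 1.160943, sign → tz>0 ⇒ λ=+1.160943
r₁ = λ·B[:,0] = (+0.91446,-0.39468,+0.08944); r₂ = λ·B[:,1] = (+0.39408,+0.91874,+0.02495)
r₃ = r₁×r₂ = (-0.09202,+0.01243,+0.99568); SVD([r₁ r₂ r₃]) → R = UVᵀ:
  R  [+0.91446 +0.39408 -0.09202]
  R  [-0.39468 +0.91874 +0.01243]
  R  [+0.08944 +0.02495 +0.99568]
t = (+0.59419, -0.14647, +1.16094) m
tr R = 2.828871; θ = arccos((tr R − 1)/2) = 0.416686 rad = 23.874°
axis k = ((R−Rᵀ)₃₂, (R−Rᵀ)₁₃, (R−Rᵀ)₂₁) / (2 sinθ) = (+0.015469, -0.224174, -0.974426)
rvec = θ·k = (+0.006446, -0.093410, -0.406030)

rvec=(0.0064, -0.0934, -0.4060) tvec=(0.5942, -0.1465, 1.1609)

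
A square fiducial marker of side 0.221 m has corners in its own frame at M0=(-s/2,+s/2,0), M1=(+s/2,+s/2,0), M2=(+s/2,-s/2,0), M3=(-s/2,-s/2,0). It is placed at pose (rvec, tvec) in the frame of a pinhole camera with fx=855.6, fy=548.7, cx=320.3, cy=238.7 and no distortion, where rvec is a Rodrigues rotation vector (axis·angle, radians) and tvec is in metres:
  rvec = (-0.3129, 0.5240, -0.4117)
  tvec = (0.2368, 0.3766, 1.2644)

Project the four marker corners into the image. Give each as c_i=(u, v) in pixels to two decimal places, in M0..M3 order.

c0=(443.55, 465.17) c1=(579.93, 436.08) c2=(517.71, 338.78) c3=(394.21, 372.65)

Intrinsics K: fx=855.6, fy=548.7, cx=320.3, cy=238.7
Marker side s = 0.221 m; corners in marker frame (Z=0):
  M0 = (-0.1105, +0.1105, 0)
  M1 = (+0.1105, +0.1105, 0)
  M2 = (+0.1105, -0.1105, 0)
  M3 = (-0.1105, -0.1105, 0)
rvec = (-0.3129, 0.5240, -0.4117), |rvec| = θ = 0.73619 rad = 42.181°
Rodrigues: sinθ=0.67147, 1−cosθ=0.25897; R = I + sinθ·[k]× + (1−cosθ)·[k]×²:
    [+0.78781 +0.29716 +0.53949]
    [-0.45385 +0.87223 +0.18231]
    [-0.41638 -0.38847 +0.82202]
t = (0.2368, 0.3766, 1.2644) m
M0: Pc = R·M0+t = (+0.18258, +0.52313, +1.26748); u = 855.6·(+0.18258)/1.26748 + 320.3 = 443.5506, v = 548.7·(+0.52313)/1.26748 + 238.7 = 465.1663
M1: Pc = R·M1+t = (+0.35669, +0.42283, +1.17546); u = 855.6·(+0.35669)/1.17546 + 320.3 = 579.9284, v = 548.7·(+0.42283)/1.17546 + 238.7 = 436.0751
M2: Pc = R·M2+t = (+0.29102, +0.23007, +1.26132); u = 855.6·(+0.29102)/1.26132 + 320.3 = 517.7080, v = 548.7·(+0.23007)/1.26132 + 238.7 = 338.7847
M3: Pc = R·M3+t = (+0.11691, +0.33037, +1.35334); u = 855.6·(+0.11691)/1.35334 + 320.3 = 394.2125, v = 548.7·(+0.33037)/1.35334 + 238.7 = 372.6457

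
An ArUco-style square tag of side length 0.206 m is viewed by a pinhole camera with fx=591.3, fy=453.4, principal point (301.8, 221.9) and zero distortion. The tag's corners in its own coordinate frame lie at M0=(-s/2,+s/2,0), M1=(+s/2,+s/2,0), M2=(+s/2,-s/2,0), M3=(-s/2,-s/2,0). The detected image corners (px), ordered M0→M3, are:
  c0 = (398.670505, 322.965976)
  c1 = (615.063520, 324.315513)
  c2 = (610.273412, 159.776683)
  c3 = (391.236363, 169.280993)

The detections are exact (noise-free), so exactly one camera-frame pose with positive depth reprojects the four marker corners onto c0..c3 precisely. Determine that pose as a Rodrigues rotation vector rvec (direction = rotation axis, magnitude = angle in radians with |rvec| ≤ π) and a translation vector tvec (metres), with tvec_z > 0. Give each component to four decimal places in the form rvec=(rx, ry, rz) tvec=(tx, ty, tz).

Intrinsics K: fx=591.3, fy=453.4, cx=301.8, cy=221.9
Marker side s = 0.206 m; corners in marker frame (Z=0):
  M0 = (-0.1030, +0.1030, 0)
  M1 = (+0.1030, +0.1030, 0)
  M2 = (+0.1030, -0.1030, 0)
  M3 = (-0.1030, -0.1030, 0)
Detected image corners:
  c0 = (398.670505, 322.965976) px
  c1 = (615.063520, 324.315513) px
  c2 = (610.273412, 159.776683) px
  c3 = (391.236363, 169.280993) px
Planar DLT: solve 8×8 A·h = b for H (H[2,2]=1):
  H  [+890.87174 +64.24872 +500.13915]
  H  [-100.00812 +788.14096 +244.71282]
  H  [-0.32939 +0.06820 +1.00000]
B = K⁻¹H; ‖b₁‖=1.707873, ‖b₂‖=1.707873; λ = 2/(‖b₁‖+‖b₂‖) = 0.585524, sign → tz>0 ⇒ λ=+0.585524
r₁ = λ·B[:,0] = (+0.98061,-0.03476,-0.19287); r₂ = λ·B[:,1] = (+0.04324,+0.99827,+0.03993)
r₃ = r₁×r₂ = (+0.19115,-0.04750,+0.98041); SVD([r₁ r₂ r₃]) → R = UVᵀ:
  R  [+0.98061 +0.04324 +0.19115]
  R  [-0.03476 +0.99827 -0.04750]
  R  [-0.19287 +0.03993 +0.98041]
t = (+0.19640, +0.02946, +0.58552) m
tr R = 2.959287; θ = arccos((tr R − 1)/2) = 0.202118 rad = 11.581°
axis k = ((R−Rᵀ)₃₂, (R−Rᵀ)₁₃, (R−Rᵀ)₂₁) / (2 sinθ) = (+0.217768, +0.956470, -0.194271)
rvec = θ·k = (+0.044015, +0.193320, -0.039266)

rvec=(0.0440, 0.1933, -0.0393) tvec=(0.1964, 0.0295, 0.5855)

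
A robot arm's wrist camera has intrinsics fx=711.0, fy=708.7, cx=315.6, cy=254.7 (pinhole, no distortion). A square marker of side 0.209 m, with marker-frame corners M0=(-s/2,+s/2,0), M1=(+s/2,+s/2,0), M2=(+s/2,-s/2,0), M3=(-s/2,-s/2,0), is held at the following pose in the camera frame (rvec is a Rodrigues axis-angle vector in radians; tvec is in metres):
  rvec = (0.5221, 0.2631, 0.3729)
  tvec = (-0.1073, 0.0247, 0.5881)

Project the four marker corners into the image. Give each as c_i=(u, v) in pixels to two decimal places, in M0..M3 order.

Intrinsics K: fx=711.0, fy=708.7, cx=315.6, cy=254.7
Marker side s = 0.209 m; corners in marker frame (Z=0):
  M0 = (-0.1045, +0.1045, 0)
  M1 = (+0.1045, +0.1045, 0)
  M2 = (+0.1045, -0.1045, 0)
  M3 = (-0.1045, -0.1045, 0)
rvec = (0.5221, 0.2631, 0.3729), |rvec| = θ = 0.69344 rad = 39.731°
Rodrigues: sinθ=0.63919, 1−cosθ=0.23095; R = I + sinθ·[k]× + (1−cosθ)·[k]×²:
    [+0.89997 -0.27775 +0.33602]
    [+0.40970 +0.80230 -0.43413]
    [-0.14901 +0.52837 +0.83583]
t = (-0.1073, 0.0247, 0.5881) m
M0: Pc = R·M0+t = (-0.23037, +0.06573, +0.65889); u = 711.0·(-0.23037)/0.65889 + 315.6 = 67.0074, v = 708.7·(+0.06573)/0.65889 + 254.7 = 325.3955
M1: Pc = R·M1+t = (-0.04228, +0.15135, +0.62774); u = 711.0·(-0.04228)/0.62774 + 315.6 = 267.7145, v = 708.7·(+0.15135)/0.62774 + 254.7 = 425.5725
M2: Pc = R·M2+t = (+0.01577, -0.01633, +0.51731); u = 711.0·(+0.01577)/0.51731 + 315.6 = 337.2767, v = 708.7·(-0.01633)/0.51731 + 254.7 = 232.3335
M3: Pc = R·M3+t = (-0.17232, -0.10195, +0.54846); u = 711.0·(-0.17232)/0.54846 + 315.6 = 92.2081, v = 708.7·(-0.10195)/0.54846 + 254.7 = 122.9588

c0=(67.01, 325.40) c1=(267.71, 425.57) c2=(337.28, 232.33) c3=(92.21, 122.96)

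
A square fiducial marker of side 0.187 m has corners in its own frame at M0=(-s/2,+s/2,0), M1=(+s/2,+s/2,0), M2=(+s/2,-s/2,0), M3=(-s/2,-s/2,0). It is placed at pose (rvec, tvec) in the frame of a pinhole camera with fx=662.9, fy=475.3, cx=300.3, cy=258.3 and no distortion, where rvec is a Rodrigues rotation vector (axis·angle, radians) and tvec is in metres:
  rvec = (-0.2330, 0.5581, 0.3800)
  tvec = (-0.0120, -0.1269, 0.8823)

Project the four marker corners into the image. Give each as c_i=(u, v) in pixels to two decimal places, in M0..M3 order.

c0=(211.67, 222.76) c1=(318.63, 249.29) c2=(378.72, 153.89) c3=(267.55, 138.41)

Intrinsics K: fx=662.9, fy=475.3, cx=300.3, cy=258.3
Marker side s = 0.187 m; corners in marker frame (Z=0):
  M0 = (-0.0935, +0.0935, 0)
  M1 = (+0.0935, +0.0935, 0)
  M2 = (+0.0935, -0.0935, 0)
  M3 = (-0.0935, -0.0935, 0)
rvec = (-0.2330, 0.5581, 0.3800), |rvec| = θ = 0.71426 rad = 40.924°
Rodrigues: sinθ=0.65506, 1−cosθ=0.24442; R = I + sinθ·[k]× + (1−cosθ)·[k]×²:
    [+0.78159 -0.41080 +0.46942]
    [+0.28620 +0.90481 +0.31529]
    [-0.55426 -0.11208 +0.82476]
t = (-0.0120, -0.1269, 0.8823) m
M0: Pc = R·M0+t = (-0.12349, -0.06906, +0.92364); u = 662.9·(-0.12349)/0.92364 + 300.3 = 211.6719, v = 475.3·(-0.06906)/0.92364 + 258.3 = 222.7620
M1: Pc = R·M1+t = (+0.02267, -0.01554, +0.82000); u = 662.9·(+0.02267)/0.82000 + 300.3 = 318.6255, v = 475.3·(-0.01554)/0.82000 + 258.3 = 249.2922
M2: Pc = R·M2+t = (+0.09949, -0.18474, +0.84096); u = 662.9·(+0.09949)/0.84096 + 300.3 = 378.7240, v = 475.3·(-0.18474)/0.84096 + 258.3 = 153.8870
M3: Pc = R·M3+t = (-0.04667, -0.23826, +0.94460); u = 662.9·(-0.04667)/0.94460 + 300.3 = 267.5493, v = 475.3·(-0.23826)/0.94460 + 258.3 = 138.4139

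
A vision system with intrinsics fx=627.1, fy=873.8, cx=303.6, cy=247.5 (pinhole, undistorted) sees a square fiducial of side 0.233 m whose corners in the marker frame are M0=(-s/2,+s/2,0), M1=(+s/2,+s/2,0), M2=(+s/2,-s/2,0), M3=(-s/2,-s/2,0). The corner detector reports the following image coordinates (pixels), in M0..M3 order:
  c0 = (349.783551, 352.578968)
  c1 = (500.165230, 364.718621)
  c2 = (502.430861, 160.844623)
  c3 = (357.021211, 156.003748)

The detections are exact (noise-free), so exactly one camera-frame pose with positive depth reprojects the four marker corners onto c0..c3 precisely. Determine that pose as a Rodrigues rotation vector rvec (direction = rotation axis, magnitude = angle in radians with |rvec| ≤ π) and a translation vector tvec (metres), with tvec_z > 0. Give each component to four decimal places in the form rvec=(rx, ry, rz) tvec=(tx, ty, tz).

rvec=(-0.1550, 0.1482, 0.0516) tvec=(0.1964, 0.0106, 1.0056)

Intrinsics K: fx=627.1, fy=873.8, cx=303.6, cy=247.5
Marker side s = 0.233 m; corners in marker frame (Z=0):
  M0 = (-0.1165, +0.1165, 0)
  M1 = (+0.1165, +0.1165, 0)
  M2 = (+0.1165, -0.1165, 0)
  M3 = (-0.1165, -0.1165, 0)
Detected image corners:
  c0 = (349.783551, 352.578968) px
  c1 = (500.165230, 364.718621) px
  c2 = (502.430861, 160.844623) px
  c3 = (357.021211, 156.003748) px
Planar DLT: solve 8×8 A·h = b for H (H[2,2]=1):
  H  [+570.40290 -84.30158 +426.09815]
  H  [-2.64666 +820.50910 +256.72318]
  H  [-0.15013 -0.14911 +1.00000]
B = K⁻¹H; ‖b₁‖=0.994461, ‖b₂‖=0.994461; λ = 2/(‖b₁‖+‖b₂‖) = 1.005570, sign → tz>0 ⇒ λ=+1.005570
r₁ = λ·B[:,0] = (+0.98774,+0.03971,-0.15096); r₂ = λ·B[:,1] = (-0.06259,+0.98671,-0.14994)
r₃ = r₁×r₂ = (+0.14300,+0.15755,+0.97710); SVD([r₁ r₂ r₃]) → R = UVᵀ:
  R  [+0.98774 -0.06259 +0.14300]
  R  [+0.03971 +0.98671 +0.15755]
  R  [-0.15096 -0.14994 +0.97710]
t = (+0.19643, +0.01061, +1.00557) m
tr R = 2.951555; θ = arccos((tr R − 1)/2) = 0.220548 rad = 12.636°
axis k = ((R−Rᵀ)₃₂, (R−Rᵀ)₁₃, (R−Rᵀ)₂₁) / (2 sinθ) = (-0.702785, +0.671879, +0.233820)
rvec = θ·k = (-0.154998, +0.148182, +0.051569)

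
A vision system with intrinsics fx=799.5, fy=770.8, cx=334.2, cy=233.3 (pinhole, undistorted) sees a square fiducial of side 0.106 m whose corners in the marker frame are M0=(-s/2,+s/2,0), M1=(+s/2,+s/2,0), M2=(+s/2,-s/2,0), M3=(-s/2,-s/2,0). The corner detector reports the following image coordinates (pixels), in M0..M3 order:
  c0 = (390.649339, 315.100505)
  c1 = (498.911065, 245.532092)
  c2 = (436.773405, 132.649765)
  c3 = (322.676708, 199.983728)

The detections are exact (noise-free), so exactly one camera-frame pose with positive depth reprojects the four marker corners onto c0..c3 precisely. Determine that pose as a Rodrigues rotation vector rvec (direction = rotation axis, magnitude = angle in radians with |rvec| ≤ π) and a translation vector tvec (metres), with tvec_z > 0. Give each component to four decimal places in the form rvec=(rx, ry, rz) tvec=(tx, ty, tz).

rvec=(0.1141, -0.2648, -0.5354) tvec=(0.0612, -0.0078, 0.6143)

Intrinsics K: fx=799.5, fy=770.8, cx=334.2, cy=233.3
Marker side s = 0.106 m; corners in marker frame (Z=0):
  M0 = (-0.0530, +0.0530, 0)
  M1 = (+0.0530, +0.0530, 0)
  M2 = (+0.0530, -0.0530, 0)
  M3 = (-0.0530, -0.0530, 0)
Detected image corners:
  c0 = (390.649339, 315.100505) px
  c1 = (498.911065, 245.532092) px
  c2 = (436.773405, 132.649765) px
  c3 = (322.676708, 199.983728) px
Planar DLT: solve 8×8 A·h = b for H (H[2,2]=1):
  H  [+1195.54818 +731.24432 +413.79756]
  H  [-566.23915 +1139.20861 +223.53422]
  H  [+0.35683 +0.28632 +1.00000]
B = K⁻¹H; ‖b₁‖=1.627763, ‖b₂‖=1.627763; λ = 2/(‖b₁‖+‖b₂‖) = 0.614340, sign → tz>0 ⇒ λ=+0.614340
r₁ = λ·B[:,0] = (+0.82703,-0.51765,+0.21922); r₂ = λ·B[:,1] = (+0.48836,+0.85473,+0.17590)
r₃ = r₁×r₂ = (-0.27843,-0.03842,+0.95969); SVD([r₁ r₂ r₃]) → R = UVᵀ:
  R  [+0.82703 +0.48836 -0.27843]
  R  [-0.51765 +0.85473 -0.03842]
  R  [+0.21922 +0.17590 +0.95969]
t = (+0.06116, -0.00778, +0.61434) m
tr R = 2.641448; θ = arccos((tr R − 1)/2) = 0.608119 rad = 34.843°
axis k = ((R−Rᵀ)₃₂, (R−Rᵀ)₁₃, (R−Rᵀ)₂₁) / (2 sinθ) = (+0.187560, -0.435516, -0.880424)
rvec = θ·k = (+0.114059, -0.264846, -0.535403)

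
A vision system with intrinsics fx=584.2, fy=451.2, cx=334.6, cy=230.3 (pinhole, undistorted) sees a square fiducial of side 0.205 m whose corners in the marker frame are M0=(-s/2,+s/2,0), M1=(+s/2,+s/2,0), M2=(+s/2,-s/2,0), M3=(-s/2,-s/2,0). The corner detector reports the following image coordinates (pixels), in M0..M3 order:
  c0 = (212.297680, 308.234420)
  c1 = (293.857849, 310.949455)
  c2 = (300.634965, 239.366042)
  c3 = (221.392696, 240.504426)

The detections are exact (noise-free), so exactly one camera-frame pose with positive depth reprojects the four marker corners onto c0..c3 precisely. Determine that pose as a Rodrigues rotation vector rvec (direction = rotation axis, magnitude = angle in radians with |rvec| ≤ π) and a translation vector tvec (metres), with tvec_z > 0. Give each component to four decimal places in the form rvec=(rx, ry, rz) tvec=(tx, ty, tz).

Intrinsics K: fx=584.2, fy=451.2, cx=334.6, cy=230.3
Marker side s = 0.205 m; corners in marker frame (Z=0):
  M0 = (-0.1025, +0.1025, 0)
  M1 = (+0.1025, +0.1025, 0)
  M2 = (+0.1025, -0.1025, 0)
  M3 = (-0.1025, -0.1025, 0)
Detected image corners:
  c0 = (212.297680, 308.234420) px
  c1 = (293.857849, 310.949455) px
  c2 = (300.634965, 239.366042) px
  c3 = (221.392696, 240.504426) px
Planar DLT: solve 8×8 A·h = b for H (H[2,2]=1):
  H  [+323.22536 -81.81491 +256.00959]
  H  [-69.94207 +293.62326 +274.15630]
  H  [-0.26796 -0.16708 +1.00000]
B = K⁻¹H; ‖b₁‖=0.756068, ‖b₂‖=0.756068; λ = 2/(‖b₁‖+‖b₂‖) = 1.322632, sign → tz>0 ⇒ λ=+1.322632
r₁ = λ·B[:,0] = (+0.93478,-0.02413,-0.35442); r₂ = λ·B[:,1] = (-0.05866,+0.97351,-0.22098)
r₃ = r₁×r₂ = (+0.35036,+0.22736,+0.90860); SVD([r₁ r₂ r₃]) → R = UVᵀ:
  R  [+0.93478 -0.05866 +0.35036]
  R  [-0.02413 +0.97351 +0.22736]
  R  [-0.35442 -0.22098 +0.90860]
t = (-0.17793, +0.12856, +1.32263) m
tr R = 2.816888; θ = arccos((tr R − 1)/2) = 0.431250 rad = 24.709°
axis k = ((R−Rᵀ)₃₂, (R−Rᵀ)₁₃, (R−Rᵀ)₂₁) / (2 sinθ) = (-0.536291, +0.843022, +0.041309)
rvec = θ·k = (-0.231276, +0.363553, +0.017815)

rvec=(-0.2313, 0.3636, 0.0178) tvec=(-0.1779, 0.1286, 1.3226)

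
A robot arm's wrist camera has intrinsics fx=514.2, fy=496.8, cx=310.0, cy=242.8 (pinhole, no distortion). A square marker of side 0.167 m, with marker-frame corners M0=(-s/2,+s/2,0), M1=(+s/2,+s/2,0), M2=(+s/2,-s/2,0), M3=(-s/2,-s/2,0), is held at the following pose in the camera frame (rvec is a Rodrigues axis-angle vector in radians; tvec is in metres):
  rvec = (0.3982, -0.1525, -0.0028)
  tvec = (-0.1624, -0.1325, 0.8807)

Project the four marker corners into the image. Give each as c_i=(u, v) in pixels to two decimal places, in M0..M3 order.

c0=(168.86, 213.68) c1=(264.36, 211.53) c2=(263.65, 120.32) c3=(160.76, 119.95)

Intrinsics K: fx=514.2, fy=496.8, cx=310.0, cy=242.8
Marker side s = 0.167 m; corners in marker frame (Z=0):
  M0 = (-0.0835, +0.0835, 0)
  M1 = (+0.0835, +0.0835, 0)
  M2 = (+0.0835, -0.0835, 0)
  M3 = (-0.0835, -0.0835, 0)
rvec = (0.3982, -0.1525, -0.0028), |rvec| = θ = 0.42641 rad = 24.432°
Rodrigues: sinθ=0.41361, 1−cosθ=0.08954; R = I + sinθ·[k]× + (1−cosθ)·[k]×²:
    [+0.98854 -0.02719 -0.14847]
    [-0.03262 +0.92191 -0.38603]
    [+0.14737 +0.38645 +0.91046]
t = (-0.1624, -0.1325, 0.8807) m
M0: Pc = R·M0+t = (-0.24721, -0.05280, +0.90066); u = 514.2·(-0.24721)/0.90066 + 310.0 = 168.8626, v = 496.8·(-0.05280)/0.90066 + 242.8 = 213.6777
M1: Pc = R·M1+t = (-0.08213, -0.05824, +0.92527); u = 514.2·(-0.08213)/0.92527 + 310.0 = 264.3598, v = 496.8·(-0.05824)/0.92527 + 242.8 = 211.5272
M2: Pc = R·M2+t = (-0.07759, -0.21220, +0.86074); u = 514.2·(-0.07759)/0.86074 + 310.0 = 263.6503, v = 496.8·(-0.21220)/0.86074 + 242.8 = 120.3205
M3: Pc = R·M3+t = (-0.24267, -0.20676, +0.83613); u = 514.2·(-0.24267)/0.83613 + 310.0 = 160.7611, v = 496.8·(-0.20676)/0.83613 + 242.8 = 119.9523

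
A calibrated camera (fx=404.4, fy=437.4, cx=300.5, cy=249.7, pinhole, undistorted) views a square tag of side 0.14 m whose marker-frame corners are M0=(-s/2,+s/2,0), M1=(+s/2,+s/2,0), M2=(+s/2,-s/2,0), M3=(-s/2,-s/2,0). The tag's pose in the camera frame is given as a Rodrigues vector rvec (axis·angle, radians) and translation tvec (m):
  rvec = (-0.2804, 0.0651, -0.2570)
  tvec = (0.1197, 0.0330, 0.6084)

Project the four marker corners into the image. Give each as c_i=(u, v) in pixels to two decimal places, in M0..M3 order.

Intrinsics K: fx=404.4, fy=437.4, cx=300.5, cy=249.7
Marker side s = 0.14 m; corners in marker frame (Z=0):
  M0 = (-0.0700, +0.0700, 0)
  M1 = (+0.0700, +0.0700, 0)
  M2 = (+0.0700, -0.0700, 0)
  M3 = (-0.0700, -0.0700, 0)
rvec = (-0.2804, 0.0651, -0.2570), |rvec| = θ = 0.38589 rad = 22.110°
Rodrigues: sinθ=0.37638, 1−cosθ=0.07354; R = I + sinθ·[k]× + (1−cosθ)·[k]×²:
    [+0.96529 +0.24165 +0.09908]
    [-0.25968 +0.92856 +0.26523]
    [-0.02791 -0.28175 +0.95908]
t = (0.1197, 0.0330, 0.6084) m
M0: Pc = R·M0+t = (+0.06905, +0.11618, +0.59063); u = 404.4·(+0.06905)/0.59063 + 300.5 = 347.7749, v = 437.4·(+0.11618)/0.59063 + 249.7 = 335.7364
M1: Pc = R·M1+t = (+0.20419, +0.07982, +0.58672); u = 404.4·(+0.20419)/0.58672 + 300.5 = 441.2356, v = 437.4·(+0.07982)/0.58672 + 249.7 = 309.2063
M2: Pc = R·M2+t = (+0.17035, -0.05018, +0.62617); u = 404.4·(+0.17035)/0.62617 + 300.5 = 410.5204, v = 437.4·(-0.05018)/0.62617 + 249.7 = 214.6498
M3: Pc = R·M3+t = (+0.03521, -0.01382, +0.63008); u = 404.4·(+0.03521)/0.63008 + 300.5 = 323.1012, v = 437.4·(-0.01382)/0.63008 + 249.7 = 240.1053

c0=(347.77, 335.74) c1=(441.24, 309.21) c2=(410.52, 214.65) c3=(323.10, 240.11)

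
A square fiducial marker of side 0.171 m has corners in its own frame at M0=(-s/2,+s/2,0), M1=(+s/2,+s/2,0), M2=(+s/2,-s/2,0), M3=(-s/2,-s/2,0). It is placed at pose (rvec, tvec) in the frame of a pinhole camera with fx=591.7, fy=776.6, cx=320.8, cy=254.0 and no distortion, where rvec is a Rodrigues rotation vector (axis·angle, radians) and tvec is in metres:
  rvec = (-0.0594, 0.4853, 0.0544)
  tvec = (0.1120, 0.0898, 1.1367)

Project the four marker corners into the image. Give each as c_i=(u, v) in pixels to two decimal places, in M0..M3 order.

Intrinsics K: fx=591.7, fy=776.6, cx=320.8, cy=254.0
Marker side s = 0.171 m; corners in marker frame (Z=0):
  M0 = (-0.0855, +0.0855, 0)
  M1 = (+0.0855, +0.0855, 0)
  M2 = (+0.0855, -0.0855, 0)
  M3 = (-0.0855, -0.0855, 0)
rvec = (-0.0594, 0.4853, 0.0544), |rvec| = θ = 0.49194 rad = 28.186°
Rodrigues: sinθ=0.47234, 1−cosθ=0.11858; R = I + sinθ·[k]× + (1−cosθ)·[k]×²:
    [+0.88315 -0.06636 +0.46438]
    [+0.03811 +0.99682 +0.06997]
    [-0.46754 -0.04410 +0.88287]
t = (0.1120, 0.0898, 1.1367) m
M0: Pc = R·M0+t = (+0.03082, +0.17177, +1.17290); u = 591.7·(+0.03082)/1.17290 + 320.8 = 336.3465, v = 776.6·(+0.17177)/1.17290 + 254.0 = 367.7318
M1: Pc = R·M1+t = (+0.18184, +0.17829, +1.09295); u = 591.7·(+0.18184)/1.09295 + 320.8 = 419.2415, v = 776.6·(+0.17829)/1.09295 + 254.0 = 380.6816
M2: Pc = R·M2+t = (+0.19318, +0.00783, +1.10050); u = 591.7·(+0.19318)/1.10050 + 320.8 = 424.6680, v = 776.6·(+0.00783)/1.10050 + 254.0 = 259.5255
M3: Pc = R·M3+t = (+0.04216, +0.00131, +1.18045); u = 591.7·(+0.04216)/1.18045 + 320.8 = 341.9350, v = 776.6·(+0.00131)/1.18045 + 254.0 = 254.8642

c0=(336.35, 367.73) c1=(419.24, 380.68) c2=(424.67, 259.53) c3=(341.93, 254.86)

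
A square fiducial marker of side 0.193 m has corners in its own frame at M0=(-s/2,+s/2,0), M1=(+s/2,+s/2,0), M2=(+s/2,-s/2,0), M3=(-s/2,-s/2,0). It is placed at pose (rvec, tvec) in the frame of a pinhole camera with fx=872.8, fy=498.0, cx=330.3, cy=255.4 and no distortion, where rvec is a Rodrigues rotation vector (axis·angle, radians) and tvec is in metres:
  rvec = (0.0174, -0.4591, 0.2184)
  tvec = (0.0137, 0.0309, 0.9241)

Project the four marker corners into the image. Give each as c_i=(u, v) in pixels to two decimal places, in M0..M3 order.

c0=(239.73, 315.12) c1=(400.44, 330.31) c2=(436.99, 233.05) c3=(280.93, 208.60)

Intrinsics K: fx=872.8, fy=498.0, cx=330.3, cy=255.4
Marker side s = 0.193 m; corners in marker frame (Z=0):
  M0 = (-0.0965, +0.0965, 0)
  M1 = (+0.0965, +0.0965, 0)
  M2 = (+0.0965, -0.0965, 0)
  M3 = (-0.0965, -0.0965, 0)
rvec = (0.0174, -0.4591, 0.2184), |rvec| = θ = 0.50870 rad = 29.146°
Rodrigues: sinθ=0.48704, 1−cosθ=0.12662; R = I + sinθ·[k]× + (1−cosθ)·[k]×²:
    [+0.87353 -0.21301 -0.43769]
    [+0.20519 +0.97651 -0.06572]
    [+0.44141 -0.03240 +0.89672]
t = (0.0137, 0.0309, 0.9241) m
M0: Pc = R·M0+t = (-0.09115, +0.10533, +0.87838); u = 872.8·(-0.09115)/0.87838 + 330.3 = 239.7278, v = 498.0·(+0.10533)/0.87838 + 255.4 = 315.1187
M1: Pc = R·M1+t = (+0.07744, +0.14493, +0.96357); u = 872.8·(+0.07744)/0.96357 + 330.3 = 400.4449, v = 498.0·(+0.14493)/0.96357 + 255.4 = 330.3063
M2: Pc = R·M2+t = (+0.11855, -0.04353, +0.96982); u = 872.8·(+0.11855)/0.96982 + 330.3 = 436.9908, v = 498.0·(-0.04353)/0.96982 + 255.4 = 233.0463
M3: Pc = R·M3+t = (-0.05004, -0.08313, +0.88463); u = 872.8·(-0.05004)/0.88463 + 330.3 = 280.9293, v = 498.0·(-0.08313)/0.88463 + 255.4 = 208.5996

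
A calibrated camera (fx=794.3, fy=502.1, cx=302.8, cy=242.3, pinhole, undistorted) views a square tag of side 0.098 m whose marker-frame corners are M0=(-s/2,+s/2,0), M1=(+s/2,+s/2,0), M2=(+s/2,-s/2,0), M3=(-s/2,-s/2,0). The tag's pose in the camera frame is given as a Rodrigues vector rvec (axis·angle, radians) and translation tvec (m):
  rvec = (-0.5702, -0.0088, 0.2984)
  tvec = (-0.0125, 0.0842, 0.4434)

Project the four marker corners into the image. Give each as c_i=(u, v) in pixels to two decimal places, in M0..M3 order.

c0=(165.22, 373.10) c1=(342.89, 408.77) c2=(384.47, 305.62) c3=(225.78, 275.46)

Intrinsics K: fx=794.3, fy=502.1, cx=302.8, cy=242.3
Marker side s = 0.098 m; corners in marker frame (Z=0):
  M0 = (-0.0490, +0.0490, 0)
  M1 = (+0.0490, +0.0490, 0)
  M2 = (+0.0490, -0.0490, 0)
  M3 = (-0.0490, -0.0490, 0)
rvec = (-0.5702, -0.0088, 0.2984), |rvec| = θ = 0.64362 rad = 36.877°
Rodrigues: sinθ=0.60010, 1−cosθ=0.20007; R = I + sinθ·[k]× + (1−cosθ)·[k]×²:
    [+0.95696 -0.27580 -0.09038]
    [+0.28064 +0.79997 +0.53037]
    [-0.07397 -0.53291 +0.84293]
t = (-0.0125, 0.0842, 0.4434) m
M0: Pc = R·M0+t = (-0.07290, +0.10965, +0.42091); u = 794.3·(-0.07290)/0.42091 + 302.8 = 165.2216, v = 502.1·(+0.10965)/0.42091 + 242.3 = 373.0960
M1: Pc = R·M1+t = (+0.02088, +0.13715, +0.41366); u = 794.3·(+0.02088)/0.41366 + 302.8 = 342.8869, v = 502.1·(+0.13715)/0.41366 + 242.3 = 408.7712
M2: Pc = R·M2+t = (+0.04790, +0.05875, +0.46589); u = 794.3·(+0.04790)/0.46589 + 302.8 = 384.4740, v = 502.1·(+0.05875)/0.46589 + 242.3 = 305.6200
M3: Pc = R·M3+t = (-0.04588, +0.03125, +0.47314); u = 794.3·(-0.04588)/0.47314 + 302.8 = 225.7822, v = 502.1·(+0.03125)/0.47314 + 242.3 = 275.4631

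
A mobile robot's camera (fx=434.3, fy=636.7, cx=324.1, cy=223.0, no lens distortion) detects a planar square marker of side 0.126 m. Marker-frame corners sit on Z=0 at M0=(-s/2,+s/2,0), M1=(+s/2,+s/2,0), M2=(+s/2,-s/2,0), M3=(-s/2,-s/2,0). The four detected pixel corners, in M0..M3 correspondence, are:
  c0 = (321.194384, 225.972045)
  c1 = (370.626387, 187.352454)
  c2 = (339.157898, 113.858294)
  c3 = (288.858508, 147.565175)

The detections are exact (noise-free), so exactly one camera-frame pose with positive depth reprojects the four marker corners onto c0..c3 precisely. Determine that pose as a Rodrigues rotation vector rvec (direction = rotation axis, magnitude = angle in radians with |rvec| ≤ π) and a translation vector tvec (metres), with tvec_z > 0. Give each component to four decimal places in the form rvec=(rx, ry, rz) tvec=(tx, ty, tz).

rvec=(-0.2350, -0.3613, -0.5101) tvec=(0.0131, -0.0767, 0.8849)

Intrinsics K: fx=434.3, fy=636.7, cx=324.1, cy=223.0
Marker side s = 0.126 m; corners in marker frame (Z=0):
  M0 = (-0.0630, +0.0630, 0)
  M1 = (+0.0630, +0.0630, 0)
  M2 = (+0.0630, -0.0630, 0)
  M3 = (-0.0630, -0.0630, 0)
Detected image corners:
  c0 = (321.194384, 225.972045) px
  c1 = (370.626387, 187.352454) px
  c2 = (339.157898, 113.858294) px
  c3 = (288.858508, 147.565175) px
Planar DLT: solve 8×8 A·h = b for H (H[2,2]=1):
  H  [+542.25240 +204.94661 +330.50988]
  H  [-211.95435 +577.62118 +167.83224]
  H  [+0.44388 -0.14592 +1.00000]
B = K⁻¹H; ‖b₁‖=1.130043, ‖b₂‖=1.130043; λ = 2/(‖b₁‖+‖b₂‖) = 0.884922, sign → tz>0 ⇒ λ=+0.884922
r₁ = λ·B[:,0] = (+0.81176,-0.43216,+0.39280); r₂ = λ·B[:,1] = (+0.51396,+0.84804,-0.12913)
r₃ = r₁×r₂ = (-0.27730,+0.30671,+0.91051); SVD([r₁ r₂ r₃]) → R = UVᵀ:
  R  [+0.81176 +0.51396 -0.27730]
  R  [-0.43216 +0.84804 +0.30671]
  R  [+0.39280 -0.12913 +0.91051]
t = (+0.01306, -0.07668, +0.88492) m
tr R = 2.570309; θ = arccos((tr R − 1)/2) = 0.667851 rad = 38.265°
axis k = ((R−Rᵀ)₃₂, (R−Rᵀ)₁₃, (R−Rᵀ)₂₁) / (2 sinθ) = (-0.351879, -0.541012, -0.763864)
rvec = θ·k = (-0.235002, -0.361315, -0.510147)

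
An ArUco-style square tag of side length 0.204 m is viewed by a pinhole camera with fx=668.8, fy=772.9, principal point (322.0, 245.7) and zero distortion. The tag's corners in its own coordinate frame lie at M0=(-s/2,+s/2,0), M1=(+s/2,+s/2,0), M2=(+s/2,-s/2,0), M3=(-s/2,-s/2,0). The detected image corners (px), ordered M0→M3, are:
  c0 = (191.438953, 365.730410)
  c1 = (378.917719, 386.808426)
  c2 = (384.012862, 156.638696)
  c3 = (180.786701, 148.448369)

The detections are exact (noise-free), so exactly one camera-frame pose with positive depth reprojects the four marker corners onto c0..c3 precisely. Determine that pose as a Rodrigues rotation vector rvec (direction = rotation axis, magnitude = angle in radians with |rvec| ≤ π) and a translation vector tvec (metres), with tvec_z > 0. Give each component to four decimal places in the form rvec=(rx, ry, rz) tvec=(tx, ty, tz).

Intrinsics K: fx=668.8, fy=772.9, cx=322.0, cy=245.7
Marker side s = 0.204 m; corners in marker frame (Z=0):
  M0 = (-0.1020, +0.1020, 0)
  M1 = (+0.1020, +0.1020, 0)
  M2 = (+0.1020, -0.1020, 0)
  M3 = (-0.1020, -0.1020, 0)
Detected image corners:
  c0 = (191.438953, 365.730410) px
  c1 = (378.917719, 386.808426) px
  c2 = (384.012862, 156.638696) px
  c3 = (180.786701, 148.448369) px
Planar DLT: solve 8×8 A·h = b for H (H[2,2]=1):
  H  [+868.48525 +128.21885 +280.77199]
  H  [-8.54881 +1201.34140 +268.73493]
  H  [-0.30851 +0.39954 +1.00000]
B = K⁻¹H; ‖b₁‖=1.482185, ‖b₂‖=1.482185; λ = 2/(‖b₁‖+‖b₂‖) = 0.674680, sign → tz>0 ⇒ λ=+0.674680
r₁ = λ·B[:,0] = (+0.97633,+0.05871,-0.20815); r₂ = λ·B[:,1] = (-0.00044,+0.96298,+0.26956)
r₃ = r₁×r₂ = (+0.21627,-0.26309,+0.94022); SVD([r₁ r₂ r₃]) → R = UVᵀ:
  R  [+0.97633 -0.00044 +0.21627]
  R  [+0.05871 +0.96298 -0.26309]
  R  [-0.20815 +0.26956 +0.94022]
t = (-0.04159, +0.02011, +0.67468) m
tr R = 2.879538; θ = arccos((tr R − 1)/2) = 0.348842 rad = 19.987°
axis k = ((R−Rᵀ)₃₂, (R−Rᵀ)₁₃, (R−Rᵀ)₂₁) / (2 sinθ) = (+0.779157, +0.620830, +0.086512)
rvec = θ·k = (+0.271803, +0.216572, +0.030179)

rvec=(0.2718, 0.2166, 0.0302) tvec=(-0.0416, 0.0201, 0.6747)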